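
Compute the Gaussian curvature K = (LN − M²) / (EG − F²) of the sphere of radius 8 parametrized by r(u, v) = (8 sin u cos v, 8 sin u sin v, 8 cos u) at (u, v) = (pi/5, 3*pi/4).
K = 1/64

Coefficients of the first fundamental form: E = 64, F = 0, G = 64*sin(u)^2.
Coefficients of the second fundamental form: L = -8*sin(u)/Abs(sin(u)), M = 0, N = -8*sin(u)^3/Abs(sin(u)).
Assemble K = (LN − M²)/(EG − F²) = 1/64. At (u, v) = (pi/5, 3*pi/4): K = 1/64.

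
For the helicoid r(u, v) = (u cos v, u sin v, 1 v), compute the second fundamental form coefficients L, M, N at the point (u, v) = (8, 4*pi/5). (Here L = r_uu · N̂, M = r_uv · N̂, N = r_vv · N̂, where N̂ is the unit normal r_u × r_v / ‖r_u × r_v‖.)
L = 0;  M = -sqrt(65)/65;  N = 0

Compute the unit normal N̂(u, v) = (sin(v)/sqrt(u^2 + 1), -cos(v)/sqrt(u^2 + 1), u/sqrt(u^2 + 1)), and the second partials r_uu, r_uv, r_vv. Take dot products:
  L(u, v) = r_uu · N̂ = 0,
  M(u, v) = r_uv · N̂ = -1/sqrt(u^2 + 1),
  N(u, v) = r_vv · N̂ = 0.
Evaluating at (u, v) = (8, 4*pi/5):
  L = 0, M = -sqrt(65)/65, N = 0.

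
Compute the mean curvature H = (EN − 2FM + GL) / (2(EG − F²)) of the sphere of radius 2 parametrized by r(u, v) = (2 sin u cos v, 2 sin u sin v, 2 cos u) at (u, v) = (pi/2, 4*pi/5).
H = -1/2

With E = 4, F = 0, G = 4*sin(u)^2, L = -2*sin(u)/Abs(sin(u)), M = 0, N = -2*sin(u)^3/Abs(sin(u)), assemble
  H = (EN − 2FM + GL) / (2(EG − F²)) = -sin(u)/(2*Abs(sin(u))).
At (u, v) = (pi/2, 4*pi/5): H = -1/2.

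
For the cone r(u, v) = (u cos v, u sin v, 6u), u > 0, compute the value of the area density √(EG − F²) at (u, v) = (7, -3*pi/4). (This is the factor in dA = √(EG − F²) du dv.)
√(EG − F²)|_{(7, -3*pi/4)} = 7*sqrt(37)

E = 37, F = 0, G = u^2, so EG − F² = 37*u^2. Taking the positive square root: √(EG − F²) = sqrt(37)*Abs(u). At (u, v) = (7, -3*pi/4): 7*sqrt(37).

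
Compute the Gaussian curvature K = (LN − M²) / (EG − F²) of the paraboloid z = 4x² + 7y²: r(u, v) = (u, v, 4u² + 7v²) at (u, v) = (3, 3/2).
K = 28/259081

Coefficients of the first fundamental form: E = 64*u^2 + 1, F = 112*u*v, G = 196*v^2 + 1.
Coefficients of the second fundamental form: L = 8/sqrt(64*u^2 + 196*v^2 + 1), M = 0, N = 14/sqrt(64*u^2 + 196*v^2 + 1).
Assemble K = (LN − M²)/(EG − F²) = 112/(4096*u^4 + 25088*u^2*v^2 + 128*u^2 + 38416*v^4 + 392*v^2 + 1). At (u, v) = (3, 3/2): K = 28/259081.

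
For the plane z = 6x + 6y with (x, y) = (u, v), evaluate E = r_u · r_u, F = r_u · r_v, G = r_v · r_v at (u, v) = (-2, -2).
E = 37;  F = 36;  G = 37

Partials: r_u = (1, 0, 6), r_v = (0, 1, 6). As functions of (u, v):
  E = r_u · r_u = 37,
  F = r_u · r_v = 36,
  G = r_v · r_v = 37.
Evaluating at (u, v) = (-2, -2): E = 37, F = 36, G = 37.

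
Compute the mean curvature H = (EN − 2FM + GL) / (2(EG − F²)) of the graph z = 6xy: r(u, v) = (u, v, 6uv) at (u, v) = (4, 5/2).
H = -540*sqrt(802)/160801

With E = 36*v^2 + 1, F = 36*u*v, G = 36*u^2 + 1, L = 0, M = 6/sqrt(36*u^2 + 36*v^2 + 1), N = 0, assemble
  H = (EN − 2FM + GL) / (2(EG − F²)) = -216*u*v/(36*u^2 + 36*v^2 + 1)^(3/2).
At (u, v) = (4, 5/2): H = -540*sqrt(802)/160801.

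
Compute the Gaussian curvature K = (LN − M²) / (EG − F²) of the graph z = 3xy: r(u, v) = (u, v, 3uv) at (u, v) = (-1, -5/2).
K = -144/70225

Coefficients of the first fundamental form: E = 9*v^2 + 1, F = 9*u*v, G = 9*u^2 + 1.
Coefficients of the second fundamental form: L = 0, M = 3/sqrt(9*u^2 + 9*v^2 + 1), N = 0.
Assemble K = (LN − M²)/(EG − F²) = -9/(81*u^4 + 162*u^2*v^2 + 18*u^2 + 81*v^4 + 18*v^2 + 1). At (u, v) = (-1, -5/2): K = -144/70225.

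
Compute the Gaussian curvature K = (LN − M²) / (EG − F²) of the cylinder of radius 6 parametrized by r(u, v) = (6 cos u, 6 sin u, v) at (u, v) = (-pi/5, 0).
K = 0

Coefficients of the first fundamental form: E = 36, F = 0, G = 1.
Coefficients of the second fundamental form: L = -6, M = 0, N = 0.
Assemble K = (LN − M²)/(EG − F²) = 0. At (u, v) = (-pi/5, 0): K = 0.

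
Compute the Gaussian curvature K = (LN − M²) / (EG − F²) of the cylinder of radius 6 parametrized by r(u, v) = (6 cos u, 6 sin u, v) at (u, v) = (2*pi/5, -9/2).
K = 0

Coefficients of the first fundamental form: E = 36, F = 0, G = 1.
Coefficients of the second fundamental form: L = -6, M = 0, N = 0.
Assemble K = (LN − M²)/(EG − F²) = 0. At (u, v) = (2*pi/5, -9/2): K = 0.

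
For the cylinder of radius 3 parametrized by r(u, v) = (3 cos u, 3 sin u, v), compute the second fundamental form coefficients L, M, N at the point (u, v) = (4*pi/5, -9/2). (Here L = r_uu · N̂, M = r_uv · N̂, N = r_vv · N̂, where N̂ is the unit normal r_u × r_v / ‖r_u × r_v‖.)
L = -3;  M = 0;  N = 0

Compute the unit normal N̂(u, v) = (cos(u), sin(u), 0), and the second partials r_uu, r_uv, r_vv. Take dot products:
  L(u, v) = r_uu · N̂ = -3,
  M(u, v) = r_uv · N̂ = 0,
  N(u, v) = r_vv · N̂ = 0.
Evaluating at (u, v) = (4*pi/5, -9/2):
  L = -3, M = 0, N = 0.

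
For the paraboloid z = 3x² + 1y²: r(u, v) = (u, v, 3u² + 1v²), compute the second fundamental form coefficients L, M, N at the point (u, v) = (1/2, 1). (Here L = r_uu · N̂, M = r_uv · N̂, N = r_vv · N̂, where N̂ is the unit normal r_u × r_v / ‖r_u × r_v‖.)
L = 3*sqrt(14)/7;  M = 0;  N = sqrt(14)/7

Compute the unit normal N̂(u, v) = (-6*u/sqrt(36*u^2 + 4*v^2 + 1), -2*v/sqrt(36*u^2 + 4*v^2 + 1), 1/sqrt(36*u^2 + 4*v^2 + 1)), and the second partials r_uu, r_uv, r_vv. Take dot products:
  L(u, v) = r_uu · N̂ = 6/sqrt(36*u^2 + 4*v^2 + 1),
  M(u, v) = r_uv · N̂ = 0,
  N(u, v) = r_vv · N̂ = 2/sqrt(36*u^2 + 4*v^2 + 1).
Evaluating at (u, v) = (1/2, 1):
  L = 3*sqrt(14)/7, M = 0, N = sqrt(14)/7.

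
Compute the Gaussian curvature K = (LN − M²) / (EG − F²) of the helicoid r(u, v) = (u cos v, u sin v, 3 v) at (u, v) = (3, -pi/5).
K = -1/36

Coefficients of the first fundamental form: E = 1, F = 0, G = u^2 + 9.
Coefficients of the second fundamental form: L = 0, M = -3/sqrt(u^2 + 9), N = 0.
Assemble K = (LN − M²)/(EG − F²) = -9/(u^2 + 9)^2. At (u, v) = (3, -pi/5): K = -1/36.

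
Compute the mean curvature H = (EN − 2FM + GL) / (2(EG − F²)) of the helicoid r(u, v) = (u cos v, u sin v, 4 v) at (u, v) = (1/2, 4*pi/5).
H = 0

With E = 1, F = 0, G = u^2 + 16, L = 0, M = -4/sqrt(u^2 + 16), N = 0, assemble
  H = (EN − 2FM + GL) / (2(EG − F²)) = 0.
At (u, v) = (1/2, 4*pi/5): H = 0.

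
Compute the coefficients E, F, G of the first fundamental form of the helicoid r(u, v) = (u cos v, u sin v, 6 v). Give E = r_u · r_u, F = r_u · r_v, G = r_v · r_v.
E = 1;  F = 0;  G = u^2 + 36

Compute partials: r_u = (cos(v), sin(v), 0), r_v = (-u*sin(v), u*cos(v), 6). Then
  E = r_u · r_u = 1,
  F = r_u · r_v = 0,
  G = r_v · r_v = u^2 + 36.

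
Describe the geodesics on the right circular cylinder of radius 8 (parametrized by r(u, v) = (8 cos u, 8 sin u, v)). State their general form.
The cylinder is flat (K = 0) and locally isometric to the plane via the development (u, v) ↦ (8 u, v). Geodesics are the pre-images of straight lines: circles (v constant), vertical lines (u constant), and helices (v = c · u + d) for constants c, d.

A right cylinder has E = 8², F = 0, G = 1, so EG − F² = 8², and L = −8, M = N = 0, giving K = (LN − M²)/(EG − F²) = 0 everywhere. A flat surface is locally isometric to the Euclidean plane via the map (u, v) ↦ (8 u, v). Straight lines in the (x̃, ỹ) plane pull back to: (a) horizontal circles (v = const), (b) vertical generators (u = const), and (c) helices (8 u tan θ = v, i.e. v = c · u + d).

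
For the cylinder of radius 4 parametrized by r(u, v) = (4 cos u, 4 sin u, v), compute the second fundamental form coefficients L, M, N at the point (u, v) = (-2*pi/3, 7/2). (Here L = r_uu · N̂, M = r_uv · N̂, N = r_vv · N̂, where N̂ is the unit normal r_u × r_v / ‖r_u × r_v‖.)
L = -4;  M = 0;  N = 0

Compute the unit normal N̂(u, v) = (cos(u), sin(u), 0), and the second partials r_uu, r_uv, r_vv. Take dot products:
  L(u, v) = r_uu · N̂ = -4,
  M(u, v) = r_uv · N̂ = 0,
  N(u, v) = r_vv · N̂ = 0.
Evaluating at (u, v) = (-2*pi/3, 7/2):
  L = -4, M = 0, N = 0.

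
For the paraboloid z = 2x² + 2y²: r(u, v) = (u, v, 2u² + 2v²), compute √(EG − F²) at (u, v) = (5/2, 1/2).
√(EG − F²)|_{(5/2, 1/2)} = sqrt(105)

E = 16*u^2 + 1, F = 16*u*v, G = 16*v^2 + 1; EG − F² = 16*u^2 + 16*v^2 + 1; √(EG − F²) = sqrt(16*u^2 + 16*v^2 + 1). At the given point: sqrt(105).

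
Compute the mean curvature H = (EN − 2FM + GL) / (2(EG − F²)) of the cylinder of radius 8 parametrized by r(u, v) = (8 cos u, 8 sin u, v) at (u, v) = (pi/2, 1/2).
H = -1/16

With E = 64, F = 0, G = 1, L = -8, M = 0, N = 0, assemble
  H = (EN − 2FM + GL) / (2(EG − F²)) = -1/16.
At (u, v) = (pi/2, 1/2): H = -1/16.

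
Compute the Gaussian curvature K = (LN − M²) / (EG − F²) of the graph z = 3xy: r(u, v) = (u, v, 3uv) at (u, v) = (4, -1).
K = -9/23716

Coefficients of the first fundamental form: E = 9*v^2 + 1, F = 9*u*v, G = 9*u^2 + 1.
Coefficients of the second fundamental form: L = 0, M = 3/sqrt(9*u^2 + 9*v^2 + 1), N = 0.
Assemble K = (LN − M²)/(EG − F²) = -9/(81*u^4 + 162*u^2*v^2 + 18*u^2 + 81*v^4 + 18*v^2 + 1). At (u, v) = (4, -1): K = -9/23716.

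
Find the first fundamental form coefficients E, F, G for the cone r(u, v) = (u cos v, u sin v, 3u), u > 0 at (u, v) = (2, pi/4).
E = 10;  F = 0;  G = 4

Partials: r_u = (cos(v), sin(v), 3), r_v = (-u*sin(v), u*cos(v), 0). As functions of (u, v):
  E = r_u · r_u = 10,
  F = r_u · r_v = 0,
  G = r_v · r_v = u^2.
Evaluating at (u, v) = (2, pi/4): E = 10, F = 0, G = 4.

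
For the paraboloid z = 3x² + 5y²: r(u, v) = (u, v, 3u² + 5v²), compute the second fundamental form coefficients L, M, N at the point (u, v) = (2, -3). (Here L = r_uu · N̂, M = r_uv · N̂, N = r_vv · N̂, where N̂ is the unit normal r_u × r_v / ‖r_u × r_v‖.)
L = 6*sqrt(1045)/1045;  M = 0;  N = 2*sqrt(1045)/209

Compute the unit normal N̂(u, v) = (-6*u/sqrt(36*u^2 + 100*v^2 + 1), -10*v/sqrt(36*u^2 + 100*v^2 + 1), 1/sqrt(36*u^2 + 100*v^2 + 1)), and the second partials r_uu, r_uv, r_vv. Take dot products:
  L(u, v) = r_uu · N̂ = 6/sqrt(36*u^2 + 100*v^2 + 1),
  M(u, v) = r_uv · N̂ = 0,
  N(u, v) = r_vv · N̂ = 10/sqrt(36*u^2 + 100*v^2 + 1).
Evaluating at (u, v) = (2, -3):
  L = 6*sqrt(1045)/1045, M = 0, N = 2*sqrt(1045)/209.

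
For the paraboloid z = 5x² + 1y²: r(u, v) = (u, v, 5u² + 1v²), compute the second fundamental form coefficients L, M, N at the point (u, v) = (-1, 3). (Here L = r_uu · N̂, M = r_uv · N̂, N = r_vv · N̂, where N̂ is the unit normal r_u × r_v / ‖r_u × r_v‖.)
L = 10*sqrt(137)/137;  M = 0;  N = 2*sqrt(137)/137

Compute the unit normal N̂(u, v) = (-10*u/sqrt(100*u^2 + 4*v^2 + 1), -2*v/sqrt(100*u^2 + 4*v^2 + 1), 1/sqrt(100*u^2 + 4*v^2 + 1)), and the second partials r_uu, r_uv, r_vv. Take dot products:
  L(u, v) = r_uu · N̂ = 10/sqrt(100*u^2 + 4*v^2 + 1),
  M(u, v) = r_uv · N̂ = 0,
  N(u, v) = r_vv · N̂ = 2/sqrt(100*u^2 + 4*v^2 + 1).
Evaluating at (u, v) = (-1, 3):
  L = 10*sqrt(137)/137, M = 0, N = 2*sqrt(137)/137.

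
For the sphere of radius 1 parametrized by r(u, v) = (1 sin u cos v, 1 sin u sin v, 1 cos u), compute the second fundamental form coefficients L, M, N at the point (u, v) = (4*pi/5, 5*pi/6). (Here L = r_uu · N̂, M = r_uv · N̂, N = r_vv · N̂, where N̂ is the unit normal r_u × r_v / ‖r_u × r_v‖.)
L = -1;  M = 0;  N = -5/8 + sqrt(5)/8

Compute the unit normal N̂(u, v) = (sin(u)^2*cos(v)/Abs(sin(u)), sin(u)^2*sin(v)/Abs(sin(u)), sin(2*u)/(2*Abs(sin(u)))), and the second partials r_uu, r_uv, r_vv. Take dot products:
  L(u, v) = r_uu · N̂ = -sin(u)/Abs(sin(u)),
  M(u, v) = r_uv · N̂ = 0,
  N(u, v) = r_vv · N̂ = -sin(u)^3/Abs(sin(u)).
Evaluating at (u, v) = (4*pi/5, 5*pi/6):
  L = -1, M = 0, N = -5/8 + sqrt(5)/8.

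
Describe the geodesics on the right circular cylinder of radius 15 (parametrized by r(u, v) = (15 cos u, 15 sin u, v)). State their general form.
The cylinder is flat (K = 0) and locally isometric to the plane via the development (u, v) ↦ (15 u, v). Geodesics are the pre-images of straight lines: circles (v constant), vertical lines (u constant), and helices (v = c · u + d) for constants c, d.

A right cylinder has E = 15², F = 0, G = 1, so EG − F² = 15², and L = −15, M = N = 0, giving K = (LN − M²)/(EG − F²) = 0 everywhere. A flat surface is locally isometric to the Euclidean plane via the map (u, v) ↦ (15 u, v). Straight lines in the (x̃, ỹ) plane pull back to: (a) horizontal circles (v = const), (b) vertical generators (u = const), and (c) helices (15 u tan θ = v, i.e. v = c · u + d).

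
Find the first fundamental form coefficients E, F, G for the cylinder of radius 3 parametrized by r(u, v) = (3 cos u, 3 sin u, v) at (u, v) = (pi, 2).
E = 9;  F = 0;  G = 1

Partials: r_u = (-3*sin(u), 3*cos(u), 0), r_v = (0, 0, 1). As functions of (u, v):
  E = r_u · r_u = 9,
  F = r_u · r_v = 0,
  G = r_v · r_v = 1.
Evaluating at (u, v) = (pi, 2): E = 9, F = 0, G = 1.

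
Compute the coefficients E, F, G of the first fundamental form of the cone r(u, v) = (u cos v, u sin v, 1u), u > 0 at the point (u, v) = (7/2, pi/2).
E = 2;  F = 0;  G = 49/4

Partials: r_u = (cos(v), sin(v), 1), r_v = (-u*sin(v), u*cos(v), 0). As functions of (u, v):
  E = r_u · r_u = 2,
  F = r_u · r_v = 0,
  G = r_v · r_v = u^2.
Evaluating at (u, v) = (7/2, pi/2): E = 2, F = 0, G = 49/4.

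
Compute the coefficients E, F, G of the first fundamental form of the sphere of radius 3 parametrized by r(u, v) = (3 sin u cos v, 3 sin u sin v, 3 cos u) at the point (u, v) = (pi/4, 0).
E = 9;  F = 0;  G = 9/2

Partials: r_u = (3*cos(u)*cos(v), 3*sin(v)*cos(u), -3*sin(u)), r_v = (-3*sin(u)*sin(v), 3*sin(u)*cos(v), 0). As functions of (u, v):
  E = r_u · r_u = 9,
  F = r_u · r_v = 0,
  G = r_v · r_v = 9*sin(u)^2.
Evaluating at (u, v) = (pi/4, 0): E = 9, F = 0, G = 9/2.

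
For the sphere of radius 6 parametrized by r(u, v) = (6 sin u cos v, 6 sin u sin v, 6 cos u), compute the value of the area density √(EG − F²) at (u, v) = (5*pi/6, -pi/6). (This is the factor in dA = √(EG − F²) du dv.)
√(EG − F²)|_{(5*pi/6, -pi/6)} = 18

E = 36, F = 0, G = 36*sin(u)^2, so EG − F² = 1296*sin(u)^2. Taking the positive square root: √(EG − F²) = 36*Abs(sin(u)). At (u, v) = (5*pi/6, -pi/6): 18.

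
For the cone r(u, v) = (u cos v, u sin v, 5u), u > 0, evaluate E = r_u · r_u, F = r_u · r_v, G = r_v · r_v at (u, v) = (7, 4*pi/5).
E = 26;  F = 0;  G = 49

Partials: r_u = (cos(v), sin(v), 5), r_v = (-u*sin(v), u*cos(v), 0). As functions of (u, v):
  E = r_u · r_u = 26,
  F = r_u · r_v = 0,
  G = r_v · r_v = u^2.
Evaluating at (u, v) = (7, 4*pi/5): E = 26, F = 0, G = 49.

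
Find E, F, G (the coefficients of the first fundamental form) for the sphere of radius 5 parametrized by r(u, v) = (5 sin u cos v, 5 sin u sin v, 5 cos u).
E = 25;  F = 0;  G = 25*sin(u)^2

Compute partials: r_u = (5*cos(u)*cos(v), 5*sin(v)*cos(u), -5*sin(u)), r_v = (-5*sin(u)*sin(v), 5*sin(u)*cos(v), 0). Then
  E = r_u · r_u = 25,
  F = r_u · r_v = 0,
  G = r_v · r_v = 25*sin(u)^2.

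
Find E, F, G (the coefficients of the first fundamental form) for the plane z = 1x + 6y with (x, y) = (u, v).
E = 2;  F = 6;  G = 37

Compute partials: r_u = (1, 0, 1), r_v = (0, 1, 6). Then
  E = r_u · r_u = 2,
  F = r_u · r_v = 6,
  G = r_v · r_v = 37.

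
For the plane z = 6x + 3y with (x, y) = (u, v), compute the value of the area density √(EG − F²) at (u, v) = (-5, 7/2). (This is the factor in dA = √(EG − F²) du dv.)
√(EG − F²)|_{(-5, 7/2)} = sqrt(46)

E = 37, F = 18, G = 10, so EG − F² = 46. Taking the positive square root: √(EG − F²) = sqrt(46). At (u, v) = (-5, 7/2): sqrt(46).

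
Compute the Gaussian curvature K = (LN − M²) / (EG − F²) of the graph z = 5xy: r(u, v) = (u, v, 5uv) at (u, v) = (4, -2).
K = -25/251001

Coefficients of the first fundamental form: E = 25*v^2 + 1, F = 25*u*v, G = 25*u^2 + 1.
Coefficients of the second fundamental form: L = 0, M = 5/sqrt(25*u^2 + 25*v^2 + 1), N = 0.
Assemble K = (LN − M²)/(EG − F²) = -25/(625*u^4 + 1250*u^2*v^2 + 50*u^2 + 625*v^4 + 50*v^2 + 1). At (u, v) = (4, -2): K = -25/251001.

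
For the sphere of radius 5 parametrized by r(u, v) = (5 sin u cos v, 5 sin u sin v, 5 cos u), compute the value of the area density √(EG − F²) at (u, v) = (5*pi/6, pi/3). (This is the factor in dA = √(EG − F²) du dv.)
√(EG − F²)|_{(5*pi/6, pi/3)} = 25/2

E = 25, F = 0, G = 25*sin(u)^2, so EG − F² = 625*sin(u)^2. Taking the positive square root: √(EG − F²) = 25*Abs(sin(u)). At (u, v) = (5*pi/6, pi/3): 25/2.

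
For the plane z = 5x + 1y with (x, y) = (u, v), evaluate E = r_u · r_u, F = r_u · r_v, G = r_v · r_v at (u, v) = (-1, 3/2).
E = 26;  F = 5;  G = 2

Partials: r_u = (1, 0, 5), r_v = (0, 1, 1). As functions of (u, v):
  E = r_u · r_u = 26,
  F = r_u · r_v = 5,
  G = r_v · r_v = 2.
Evaluating at (u, v) = (-1, 3/2): E = 26, F = 5, G = 2.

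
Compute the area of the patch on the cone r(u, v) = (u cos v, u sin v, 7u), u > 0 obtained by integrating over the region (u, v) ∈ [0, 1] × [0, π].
Area = 5*sqrt(2)*pi/2

Area = ∫∫ √(EG − F²) du dv with √(EG − F²) = 5*sqrt(2)*Abs(u). Integrating over [0, 1] × [0, π] gives 5*sqrt(2)*pi/2.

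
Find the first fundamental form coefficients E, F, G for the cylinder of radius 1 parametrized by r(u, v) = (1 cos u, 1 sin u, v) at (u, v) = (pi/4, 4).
E = 1;  F = 0;  G = 1

Partials: r_u = (-sin(u), cos(u), 0), r_v = (0, 0, 1). As functions of (u, v):
  E = r_u · r_u = 1,
  F = r_u · r_v = 0,
  G = r_v · r_v = 1.
Evaluating at (u, v) = (pi/4, 4): E = 1, F = 0, G = 1.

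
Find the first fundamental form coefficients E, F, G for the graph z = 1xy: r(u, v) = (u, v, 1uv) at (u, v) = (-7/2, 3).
E = 10;  F = -21/2;  G = 53/4

Partials: r_u = (1, 0, v), r_v = (0, 1, u). As functions of (u, v):
  E = r_u · r_u = v^2 + 1,
  F = r_u · r_v = u*v,
  G = r_v · r_v = u^2 + 1.
Evaluating at (u, v) = (-7/2, 3): E = 10, F = -21/2, G = 53/4.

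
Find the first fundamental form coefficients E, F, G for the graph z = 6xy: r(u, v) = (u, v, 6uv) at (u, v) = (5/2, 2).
E = 145;  F = 180;  G = 226

Partials: r_u = (1, 0, 6*v), r_v = (0, 1, 6*u). As functions of (u, v):
  E = r_u · r_u = 36*v^2 + 1,
  F = r_u · r_v = 36*u*v,
  G = r_v · r_v = 36*u^2 + 1.
Evaluating at (u, v) = (5/2, 2): E = 145, F = 180, G = 226.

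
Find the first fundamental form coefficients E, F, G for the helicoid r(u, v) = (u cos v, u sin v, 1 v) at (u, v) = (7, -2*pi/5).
E = 1;  F = 0;  G = 50

Partials: r_u = (cos(v), sin(v), 0), r_v = (-u*sin(v), u*cos(v), 1). As functions of (u, v):
  E = r_u · r_u = 1,
  F = r_u · r_v = 0,
  G = r_v · r_v = u^2 + 1.
Evaluating at (u, v) = (7, -2*pi/5): E = 1, F = 0, G = 50.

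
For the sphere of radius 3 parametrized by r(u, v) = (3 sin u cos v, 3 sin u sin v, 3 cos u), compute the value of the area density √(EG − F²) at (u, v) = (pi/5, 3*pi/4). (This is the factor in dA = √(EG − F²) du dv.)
√(EG − F²)|_{(pi/5, 3*pi/4)} = 9*sqrt(10 - 2*sqrt(5))/4

E = 9, F = 0, G = 9*sin(u)^2, so EG − F² = 81*sin(u)^2. Taking the positive square root: √(EG − F²) = 9*Abs(sin(u)). At (u, v) = (pi/5, 3*pi/4): 9*sqrt(10 - 2*sqrt(5))/4.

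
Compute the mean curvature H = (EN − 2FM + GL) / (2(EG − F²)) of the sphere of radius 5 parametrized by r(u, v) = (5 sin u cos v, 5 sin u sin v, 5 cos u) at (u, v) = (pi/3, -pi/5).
H = -1/5

With E = 25, F = 0, G = 25*sin(u)^2, L = -5*sin(u)/Abs(sin(u)), M = 0, N = -5*sin(u)^3/Abs(sin(u)), assemble
  H = (EN − 2FM + GL) / (2(EG − F²)) = -sin(u)/(5*Abs(sin(u))).
At (u, v) = (pi/3, -pi/5): H = -1/5.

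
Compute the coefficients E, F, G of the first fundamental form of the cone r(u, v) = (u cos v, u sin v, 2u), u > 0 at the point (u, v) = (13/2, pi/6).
E = 5;  F = 0;  G = 169/4

Partials: r_u = (cos(v), sin(v), 2), r_v = (-u*sin(v), u*cos(v), 0). As functions of (u, v):
  E = r_u · r_u = 5,
  F = r_u · r_v = 0,
  G = r_v · r_v = u^2.
Evaluating at (u, v) = (13/2, pi/6): E = 5, F = 0, G = 169/4.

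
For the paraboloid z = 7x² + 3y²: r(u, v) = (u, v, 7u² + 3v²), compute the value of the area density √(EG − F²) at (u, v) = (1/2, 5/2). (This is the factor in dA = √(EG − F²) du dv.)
√(EG − F²)|_{(1/2, 5/2)} = 5*sqrt(11)

E = 196*u^2 + 1, F = 84*u*v, G = 36*v^2 + 1, so EG − F² = 196*u^2 + 36*v^2 + 1. Taking the positive square root: √(EG − F²) = sqrt(196*u^2 + 36*v^2 + 1). At (u, v) = (1/2, 5/2): 5*sqrt(11).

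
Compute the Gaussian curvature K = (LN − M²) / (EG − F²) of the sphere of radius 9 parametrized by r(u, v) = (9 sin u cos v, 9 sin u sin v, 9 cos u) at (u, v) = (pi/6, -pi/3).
K = 1/81

Coefficients of the first fundamental form: E = 81, F = 0, G = 81*sin(u)^2.
Coefficients of the second fundamental form: L = -9*sin(u)/Abs(sin(u)), M = 0, N = -9*sin(u)^3/Abs(sin(u)).
Assemble K = (LN − M²)/(EG − F²) = 1/81. At (u, v) = (pi/6, -pi/3): K = 1/81.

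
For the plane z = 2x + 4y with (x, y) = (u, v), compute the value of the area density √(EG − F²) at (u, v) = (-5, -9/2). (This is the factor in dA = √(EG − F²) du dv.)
√(EG − F²)|_{(-5, -9/2)} = sqrt(21)

E = 5, F = 8, G = 17, so EG − F² = 21. Taking the positive square root: √(EG − F²) = sqrt(21). At (u, v) = (-5, -9/2): sqrt(21).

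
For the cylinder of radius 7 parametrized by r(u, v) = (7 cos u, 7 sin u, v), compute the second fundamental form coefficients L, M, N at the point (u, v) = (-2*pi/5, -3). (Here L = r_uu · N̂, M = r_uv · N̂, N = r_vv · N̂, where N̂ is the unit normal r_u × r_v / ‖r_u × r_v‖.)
L = -7;  M = 0;  N = 0

Compute the unit normal N̂(u, v) = (cos(u), sin(u), 0), and the second partials r_uu, r_uv, r_vv. Take dot products:
  L(u, v) = r_uu · N̂ = -7,
  M(u, v) = r_uv · N̂ = 0,
  N(u, v) = r_vv · N̂ = 0.
Evaluating at (u, v) = (-2*pi/5, -3):
  L = -7, M = 0, N = 0.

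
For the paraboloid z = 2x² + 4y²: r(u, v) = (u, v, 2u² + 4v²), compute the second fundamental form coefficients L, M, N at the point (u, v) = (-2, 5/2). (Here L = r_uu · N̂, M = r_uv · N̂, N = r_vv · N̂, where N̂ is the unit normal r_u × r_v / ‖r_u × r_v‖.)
L = 4*sqrt(465)/465;  M = 0;  N = 8*sqrt(465)/465

Compute the unit normal N̂(u, v) = (-4*u/sqrt(16*u^2 + 64*v^2 + 1), -8*v/sqrt(16*u^2 + 64*v^2 + 1), 1/sqrt(16*u^2 + 64*v^2 + 1)), and the second partials r_uu, r_uv, r_vv. Take dot products:
  L(u, v) = r_uu · N̂ = 4/sqrt(16*u^2 + 64*v^2 + 1),
  M(u, v) = r_uv · N̂ = 0,
  N(u, v) = r_vv · N̂ = 8/sqrt(16*u^2 + 64*v^2 + 1).
Evaluating at (u, v) = (-2, 5/2):
  L = 4*sqrt(465)/465, M = 0, N = 8*sqrt(465)/465.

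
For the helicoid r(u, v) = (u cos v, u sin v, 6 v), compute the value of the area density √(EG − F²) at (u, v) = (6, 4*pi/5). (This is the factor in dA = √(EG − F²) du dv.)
√(EG − F²)|_{(6, 4*pi/5)} = 6*sqrt(2)

E = 1, F = 0, G = u^2 + 36, so EG − F² = u^2 + 36. Taking the positive square root: √(EG − F²) = sqrt(u^2 + 36). At (u, v) = (6, 4*pi/5): 6*sqrt(2).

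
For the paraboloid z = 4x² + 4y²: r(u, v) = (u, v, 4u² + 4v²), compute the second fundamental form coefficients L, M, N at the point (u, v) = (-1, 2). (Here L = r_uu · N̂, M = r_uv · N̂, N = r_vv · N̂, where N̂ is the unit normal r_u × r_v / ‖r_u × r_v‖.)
L = 8*sqrt(321)/321;  M = 0;  N = 8*sqrt(321)/321

Compute the unit normal N̂(u, v) = (-8*u/sqrt(64*u^2 + 64*v^2 + 1), -8*v/sqrt(64*u^2 + 64*v^2 + 1), 1/sqrt(64*u^2 + 64*v^2 + 1)), and the second partials r_uu, r_uv, r_vv. Take dot products:
  L(u, v) = r_uu · N̂ = 8/sqrt(64*u^2 + 64*v^2 + 1),
  M(u, v) = r_uv · N̂ = 0,
  N(u, v) = r_vv · N̂ = 8/sqrt(64*u^2 + 64*v^2 + 1).
Evaluating at (u, v) = (-1, 2):
  L = 8*sqrt(321)/321, M = 0, N = 8*sqrt(321)/321.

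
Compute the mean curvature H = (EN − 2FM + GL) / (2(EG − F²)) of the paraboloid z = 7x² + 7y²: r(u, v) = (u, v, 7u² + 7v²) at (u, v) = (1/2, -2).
H = 5845*sqrt(834)/695556

With E = 196*u^2 + 1, F = 196*u*v, G = 196*v^2 + 1, L = 14/sqrt(196*u^2 + 196*v^2 + 1), M = 0, N = 14/sqrt(196*u^2 + 196*v^2 + 1), assemble
  H = (EN − 2FM + GL) / (2(EG − F²)) = 14*(98*u^2 + 98*v^2 + 1)/(196*u^2 + 196*v^2 + 1)^(3/2).
At (u, v) = (1/2, -2): H = 5845*sqrt(834)/695556.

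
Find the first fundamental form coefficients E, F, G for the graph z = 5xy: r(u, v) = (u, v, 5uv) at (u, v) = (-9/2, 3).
E = 226;  F = -675/2;  G = 2029/4

Partials: r_u = (1, 0, 5*v), r_v = (0, 1, 5*u). As functions of (u, v):
  E = r_u · r_u = 25*v^2 + 1,
  F = r_u · r_v = 25*u*v,
  G = r_v · r_v = 25*u^2 + 1.
Evaluating at (u, v) = (-9/2, 3): E = 226, F = -675/2, G = 2029/4.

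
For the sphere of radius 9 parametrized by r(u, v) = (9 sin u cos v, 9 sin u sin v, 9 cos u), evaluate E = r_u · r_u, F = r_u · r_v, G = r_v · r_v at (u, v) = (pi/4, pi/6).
E = 81;  F = 0;  G = 81/2

Partials: r_u = (9*cos(u)*cos(v), 9*sin(v)*cos(u), -9*sin(u)), r_v = (-9*sin(u)*sin(v), 9*sin(u)*cos(v), 0). As functions of (u, v):
  E = r_u · r_u = 81,
  F = r_u · r_v = 0,
  G = r_v · r_v = 81*sin(u)^2.
Evaluating at (u, v) = (pi/4, pi/6): E = 81, F = 0, G = 81/2.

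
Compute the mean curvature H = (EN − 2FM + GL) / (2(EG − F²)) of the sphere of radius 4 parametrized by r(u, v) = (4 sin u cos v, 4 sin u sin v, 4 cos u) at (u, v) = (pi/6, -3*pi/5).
H = -1/4

With E = 16, F = 0, G = 16*sin(u)^2, L = -4*sin(u)/Abs(sin(u)), M = 0, N = -4*sin(u)^3/Abs(sin(u)), assemble
  H = (EN − 2FM + GL) / (2(EG − F²)) = -sin(u)/(4*Abs(sin(u))).
At (u, v) = (pi/6, -3*pi/5): H = -1/4.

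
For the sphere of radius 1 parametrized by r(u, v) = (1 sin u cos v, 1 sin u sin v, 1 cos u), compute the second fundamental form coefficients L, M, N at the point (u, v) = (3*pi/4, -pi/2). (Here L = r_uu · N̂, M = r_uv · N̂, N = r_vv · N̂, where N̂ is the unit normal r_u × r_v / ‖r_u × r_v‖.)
L = -1;  M = 0;  N = -1/2

Compute the unit normal N̂(u, v) = (sin(u)^2*cos(v)/Abs(sin(u)), sin(u)^2*sin(v)/Abs(sin(u)), sin(2*u)/(2*Abs(sin(u)))), and the second partials r_uu, r_uv, r_vv. Take dot products:
  L(u, v) = r_uu · N̂ = -sin(u)/Abs(sin(u)),
  M(u, v) = r_uv · N̂ = 0,
  N(u, v) = r_vv · N̂ = -sin(u)^3/Abs(sin(u)).
Evaluating at (u, v) = (3*pi/4, -pi/2):
  L = -1, M = 0, N = -1/2.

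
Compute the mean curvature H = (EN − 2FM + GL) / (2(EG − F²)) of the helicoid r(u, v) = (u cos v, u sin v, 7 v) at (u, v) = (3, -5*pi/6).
H = 0

With E = 1, F = 0, G = u^2 + 49, L = 0, M = -7/sqrt(u^2 + 49), N = 0, assemble
  H = (EN − 2FM + GL) / (2(EG − F²)) = 0.
At (u, v) = (3, -5*pi/6): H = 0.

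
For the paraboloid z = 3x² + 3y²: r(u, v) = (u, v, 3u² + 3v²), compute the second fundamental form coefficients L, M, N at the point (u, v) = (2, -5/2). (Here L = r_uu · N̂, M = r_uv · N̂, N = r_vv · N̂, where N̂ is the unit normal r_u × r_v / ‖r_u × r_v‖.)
L = 3*sqrt(370)/185;  M = 0;  N = 3*sqrt(370)/185

Compute the unit normal N̂(u, v) = (-6*u/sqrt(36*u^2 + 36*v^2 + 1), -6*v/sqrt(36*u^2 + 36*v^2 + 1), 1/sqrt(36*u^2 + 36*v^2 + 1)), and the second partials r_uu, r_uv, r_vv. Take dot products:
  L(u, v) = r_uu · N̂ = 6/sqrt(36*u^2 + 36*v^2 + 1),
  M(u, v) = r_uv · N̂ = 0,
  N(u, v) = r_vv · N̂ = 6/sqrt(36*u^2 + 36*v^2 + 1).
Evaluating at (u, v) = (2, -5/2):
  L = 3*sqrt(370)/185, M = 0, N = 3*sqrt(370)/185.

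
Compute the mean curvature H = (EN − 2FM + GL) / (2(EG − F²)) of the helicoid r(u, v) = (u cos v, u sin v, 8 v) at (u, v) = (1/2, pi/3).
H = 0

With E = 1, F = 0, G = u^2 + 64, L = 0, M = -8/sqrt(u^2 + 64), N = 0, assemble
  H = (EN − 2FM + GL) / (2(EG − F²)) = 0.
At (u, v) = (1/2, pi/3): H = 0.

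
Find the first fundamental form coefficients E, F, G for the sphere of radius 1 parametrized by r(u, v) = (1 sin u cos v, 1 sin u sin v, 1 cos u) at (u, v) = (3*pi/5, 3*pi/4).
E = 1;  F = 0;  G = sqrt(5)/8 + 5/8

Partials: r_u = (cos(u)*cos(v), sin(v)*cos(u), -sin(u)), r_v = (-sin(u)*sin(v), sin(u)*cos(v), 0). As functions of (u, v):
  E = r_u · r_u = 1,
  F = r_u · r_v = 0,
  G = r_v · r_v = sin(u)^2.
Evaluating at (u, v) = (3*pi/5, 3*pi/4): E = 1, F = 0, G = sqrt(5)/8 + 5/8.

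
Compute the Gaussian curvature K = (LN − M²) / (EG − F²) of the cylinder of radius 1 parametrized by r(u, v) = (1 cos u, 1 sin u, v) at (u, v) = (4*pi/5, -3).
K = 0

Coefficients of the first fundamental form: E = 1, F = 0, G = 1.
Coefficients of the second fundamental form: L = -1, M = 0, N = 0.
Assemble K = (LN − M²)/(EG − F²) = 0. At (u, v) = (4*pi/5, -3): K = 0.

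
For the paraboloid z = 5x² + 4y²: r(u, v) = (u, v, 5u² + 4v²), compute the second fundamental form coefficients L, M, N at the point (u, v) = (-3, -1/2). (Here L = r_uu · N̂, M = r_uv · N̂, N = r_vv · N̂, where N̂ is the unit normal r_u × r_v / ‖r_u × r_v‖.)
L = 10*sqrt(917)/917;  M = 0;  N = 8*sqrt(917)/917

Compute the unit normal N̂(u, v) = (-10*u/sqrt(100*u^2 + 64*v^2 + 1), -8*v/sqrt(100*u^2 + 64*v^2 + 1), 1/sqrt(100*u^2 + 64*v^2 + 1)), and the second partials r_uu, r_uv, r_vv. Take dot products:
  L(u, v) = r_uu · N̂ = 10/sqrt(100*u^2 + 64*v^2 + 1),
  M(u, v) = r_uv · N̂ = 0,
  N(u, v) = r_vv · N̂ = 8/sqrt(100*u^2 + 64*v^2 + 1).
Evaluating at (u, v) = (-3, -1/2):
  L = 10*sqrt(917)/917, M = 0, N = 8*sqrt(917)/917.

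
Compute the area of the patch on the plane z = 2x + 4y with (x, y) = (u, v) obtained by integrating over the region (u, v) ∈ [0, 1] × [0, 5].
Area = 5*sqrt(21)

Area = ∫∫ √(EG − F²) du dv with √(EG − F²) = sqrt(21). Integrating over [0, 1] × [0, 5] gives 5*sqrt(21).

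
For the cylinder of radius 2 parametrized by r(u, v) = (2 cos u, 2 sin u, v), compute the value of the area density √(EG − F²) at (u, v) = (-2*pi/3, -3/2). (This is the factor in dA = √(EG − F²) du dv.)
√(EG − F²)|_{(-2*pi/3, -3/2)} = 2

E = 4, F = 0, G = 1, so EG − F² = 4. Taking the positive square root: √(EG − F²) = 2. At (u, v) = (-2*pi/3, -3/2): 2.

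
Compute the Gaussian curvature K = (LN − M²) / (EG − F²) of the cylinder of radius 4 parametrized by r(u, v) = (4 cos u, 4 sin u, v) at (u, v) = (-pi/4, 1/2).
K = 0

Coefficients of the first fundamental form: E = 16, F = 0, G = 1.
Coefficients of the second fundamental form: L = -4, M = 0, N = 0.
Assemble K = (LN − M²)/(EG − F²) = 0. At (u, v) = (-pi/4, 1/2): K = 0.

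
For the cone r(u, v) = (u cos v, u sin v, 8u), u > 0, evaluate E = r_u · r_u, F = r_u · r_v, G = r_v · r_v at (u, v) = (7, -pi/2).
E = 65;  F = 0;  G = 49

Partials: r_u = (cos(v), sin(v), 8), r_v = (-u*sin(v), u*cos(v), 0). As functions of (u, v):
  E = r_u · r_u = 65,
  F = r_u · r_v = 0,
  G = r_v · r_v = u^2.
Evaluating at (u, v) = (7, -pi/2): E = 65, F = 0, G = 49.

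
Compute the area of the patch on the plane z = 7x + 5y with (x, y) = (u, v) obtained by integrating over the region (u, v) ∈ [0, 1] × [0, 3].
Area = 15*sqrt(3)

Area = ∫∫ √(EG − F²) du dv with √(EG − F²) = 5*sqrt(3). Integrating over [0, 1] × [0, 3] gives 15*sqrt(3).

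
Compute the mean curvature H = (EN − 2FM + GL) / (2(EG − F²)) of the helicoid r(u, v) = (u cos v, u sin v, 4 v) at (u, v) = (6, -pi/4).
H = 0

With E = 1, F = 0, G = u^2 + 16, L = 0, M = -4/sqrt(u^2 + 16), N = 0, assemble
  H = (EN − 2FM + GL) / (2(EG − F²)) = 0.
At (u, v) = (6, -pi/4): H = 0.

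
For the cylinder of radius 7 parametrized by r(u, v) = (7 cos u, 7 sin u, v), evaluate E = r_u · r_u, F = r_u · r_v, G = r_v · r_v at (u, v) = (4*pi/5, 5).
E = 49;  F = 0;  G = 1

Partials: r_u = (-7*sin(u), 7*cos(u), 0), r_v = (0, 0, 1). As functions of (u, v):
  E = r_u · r_u = 49,
  F = r_u · r_v = 0,
  G = r_v · r_v = 1.
Evaluating at (u, v) = (4*pi/5, 5): E = 49, F = 0, G = 1.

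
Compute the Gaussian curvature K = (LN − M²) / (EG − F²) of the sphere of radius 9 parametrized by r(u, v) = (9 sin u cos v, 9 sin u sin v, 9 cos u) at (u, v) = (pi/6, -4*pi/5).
K = 1/81

Coefficients of the first fundamental form: E = 81, F = 0, G = 81*sin(u)^2.
Coefficients of the second fundamental form: L = -9*sin(u)/Abs(sin(u)), M = 0, N = -9*sin(u)^3/Abs(sin(u)).
Assemble K = (LN − M²)/(EG − F²) = 1/81. At (u, v) = (pi/6, -4*pi/5): K = 1/81.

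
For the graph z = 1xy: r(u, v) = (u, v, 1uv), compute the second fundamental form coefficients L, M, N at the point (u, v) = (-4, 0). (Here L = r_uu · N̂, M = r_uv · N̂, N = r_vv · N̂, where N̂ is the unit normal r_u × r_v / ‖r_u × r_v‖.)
L = 0;  M = sqrt(17)/17;  N = 0

Compute the unit normal N̂(u, v) = (-v/sqrt(u^2 + v^2 + 1), -u/sqrt(u^2 + v^2 + 1), 1/sqrt(u^2 + v^2 + 1)), and the second partials r_uu, r_uv, r_vv. Take dot products:
  L(u, v) = r_uu · N̂ = 0,
  M(u, v) = r_uv · N̂ = 1/sqrt(u^2 + v^2 + 1),
  N(u, v) = r_vv · N̂ = 0.
Evaluating at (u, v) = (-4, 0):
  L = 0, M = sqrt(17)/17, N = 0.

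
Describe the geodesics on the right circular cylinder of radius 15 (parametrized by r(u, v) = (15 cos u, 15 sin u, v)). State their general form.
The cylinder is flat (K = 0) and locally isometric to the plane via the development (u, v) ↦ (15 u, v). Geodesics are the pre-images of straight lines: circles (v constant), vertical lines (u constant), and helices (v = c · u + d) for constants c, d.

A right cylinder has E = 15², F = 0, G = 1, so EG − F² = 15², and L = −15, M = N = 0, giving K = (LN − M²)/(EG − F²) = 0 everywhere. A flat surface is locally isometric to the Euclidean plane via the map (u, v) ↦ (15 u, v). Straight lines in the (x̃, ỹ) plane pull back to: (a) horizontal circles (v = const), (b) vertical generators (u = const), and (c) helices (15 u tan θ = v, i.e. v = c · u + d).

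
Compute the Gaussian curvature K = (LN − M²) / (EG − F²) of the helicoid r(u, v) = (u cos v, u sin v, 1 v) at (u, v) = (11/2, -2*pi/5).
K = -16/15625

Coefficients of the first fundamental form: E = 1, F = 0, G = u^2 + 1.
Coefficients of the second fundamental form: L = 0, M = -1/sqrt(u^2 + 1), N = 0.
Assemble K = (LN − M²)/(EG − F²) = -1/(u^2 + 1)^2. At (u, v) = (11/2, -2*pi/5): K = -16/15625.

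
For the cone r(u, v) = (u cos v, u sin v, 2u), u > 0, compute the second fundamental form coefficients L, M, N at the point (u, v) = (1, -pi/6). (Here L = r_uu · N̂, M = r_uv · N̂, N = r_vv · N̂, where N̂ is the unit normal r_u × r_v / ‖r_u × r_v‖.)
L = 0;  M = 0;  N = 2*sqrt(5)/5

Compute the unit normal N̂(u, v) = (-2*sqrt(5)*u*cos(v)/(5*Abs(u)), -2*sqrt(5)*u*sin(v)/(5*Abs(u)), sqrt(5)*u/(5*Abs(u))), and the second partials r_uu, r_uv, r_vv. Take dot products:
  L(u, v) = r_uu · N̂ = 0,
  M(u, v) = r_uv · N̂ = 0,
  N(u, v) = r_vv · N̂ = 2*sqrt(5)*u^2/(5*Abs(u)).
Evaluating at (u, v) = (1, -pi/6):
  L = 0, M = 0, N = 2*sqrt(5)/5.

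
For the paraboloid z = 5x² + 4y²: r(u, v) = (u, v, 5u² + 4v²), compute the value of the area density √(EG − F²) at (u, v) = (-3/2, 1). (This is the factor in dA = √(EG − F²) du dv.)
√(EG − F²)|_{(-3/2, 1)} = sqrt(290)

E = 100*u^2 + 1, F = 80*u*v, G = 64*v^2 + 1, so EG − F² = 100*u^2 + 64*v^2 + 1. Taking the positive square root: √(EG − F²) = sqrt(100*u^2 + 64*v^2 + 1). At (u, v) = (-3/2, 1): sqrt(290).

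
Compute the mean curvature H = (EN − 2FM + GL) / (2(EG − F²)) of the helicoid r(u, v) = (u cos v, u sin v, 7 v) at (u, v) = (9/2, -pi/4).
H = 0

With E = 1, F = 0, G = u^2 + 49, L = 0, M = -7/sqrt(u^2 + 49), N = 0, assemble
  H = (EN − 2FM + GL) / (2(EG − F²)) = 0.
At (u, v) = (9/2, -pi/4): H = 0.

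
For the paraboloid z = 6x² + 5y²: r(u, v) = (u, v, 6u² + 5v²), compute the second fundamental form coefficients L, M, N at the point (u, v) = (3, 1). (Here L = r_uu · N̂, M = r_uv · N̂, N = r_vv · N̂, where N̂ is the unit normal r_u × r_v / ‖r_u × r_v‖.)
L = 12*sqrt(1397)/1397;  M = 0;  N = 10*sqrt(1397)/1397

Compute the unit normal N̂(u, v) = (-12*u/sqrt(144*u^2 + 100*v^2 + 1), -10*v/sqrt(144*u^2 + 100*v^2 + 1), 1/sqrt(144*u^2 + 100*v^2 + 1)), and the second partials r_uu, r_uv, r_vv. Take dot products:
  L(u, v) = r_uu · N̂ = 12/sqrt(144*u^2 + 100*v^2 + 1),
  M(u, v) = r_uv · N̂ = 0,
  N(u, v) = r_vv · N̂ = 10/sqrt(144*u^2 + 100*v^2 + 1).
Evaluating at (u, v) = (3, 1):
  L = 12*sqrt(1397)/1397, M = 0, N = 10*sqrt(1397)/1397.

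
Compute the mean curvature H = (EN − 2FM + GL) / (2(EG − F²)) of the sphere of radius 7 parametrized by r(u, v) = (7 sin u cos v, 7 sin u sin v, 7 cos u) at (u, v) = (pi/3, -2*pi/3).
H = -1/7

With E = 49, F = 0, G = 49*sin(u)^2, L = -7*sin(u)/Abs(sin(u)), M = 0, N = -7*sin(u)^3/Abs(sin(u)), assemble
  H = (EN − 2FM + GL) / (2(EG − F²)) = -sin(u)/(7*Abs(sin(u))).
At (u, v) = (pi/3, -2*pi/3): H = -1/7.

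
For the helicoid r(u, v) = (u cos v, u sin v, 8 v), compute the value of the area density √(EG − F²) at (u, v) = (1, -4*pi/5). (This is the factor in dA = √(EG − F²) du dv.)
√(EG − F²)|_{(1, -4*pi/5)} = sqrt(65)

E = 1, F = 0, G = u^2 + 64, so EG − F² = u^2 + 64. Taking the positive square root: √(EG − F²) = sqrt(u^2 + 64). At (u, v) = (1, -4*pi/5): sqrt(65).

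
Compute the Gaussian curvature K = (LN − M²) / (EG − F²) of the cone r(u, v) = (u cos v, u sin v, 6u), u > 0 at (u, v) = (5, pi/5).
K = 0

Coefficients of the first fundamental form: E = 37, F = 0, G = u^2.
Coefficients of the second fundamental form: L = 0, M = 0, N = 6*sqrt(37)*u^2/(37*Abs(u)).
Assemble K = (LN − M²)/(EG − F²) = 0. At (u, v) = (5, pi/5): K = 0.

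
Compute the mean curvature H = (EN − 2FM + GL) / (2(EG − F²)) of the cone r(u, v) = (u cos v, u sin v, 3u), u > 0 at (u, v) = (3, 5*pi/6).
H = sqrt(10)/20

With E = 10, F = 0, G = u^2, L = 0, M = 0, N = 3*sqrt(10)*u^2/(10*Abs(u)), assemble
  H = (EN − 2FM + GL) / (2(EG − F²)) = 3*sqrt(10)/(20*Abs(u)).
At (u, v) = (3, 5*pi/6): H = sqrt(10)/20.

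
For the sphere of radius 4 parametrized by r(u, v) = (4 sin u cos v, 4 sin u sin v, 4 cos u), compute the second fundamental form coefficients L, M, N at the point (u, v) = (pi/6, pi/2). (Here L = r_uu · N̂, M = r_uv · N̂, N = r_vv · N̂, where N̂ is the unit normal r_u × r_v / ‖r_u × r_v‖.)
L = -4;  M = 0;  N = -1

Compute the unit normal N̂(u, v) = (sin(u)^2*cos(v)/Abs(sin(u)), sin(u)^2*sin(v)/Abs(sin(u)), sin(2*u)/(2*Abs(sin(u)))), and the second partials r_uu, r_uv, r_vv. Take dot products:
  L(u, v) = r_uu · N̂ = -4*sin(u)/Abs(sin(u)),
  M(u, v) = r_uv · N̂ = 0,
  N(u, v) = r_vv · N̂ = -4*sin(u)^3/Abs(sin(u)).
Evaluating at (u, v) = (pi/6, pi/2):
  L = -4, M = 0, N = -1.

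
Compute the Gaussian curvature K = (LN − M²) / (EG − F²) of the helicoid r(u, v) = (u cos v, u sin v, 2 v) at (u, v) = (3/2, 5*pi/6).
K = -64/625

Coefficients of the first fundamental form: E = 1, F = 0, G = u^2 + 4.
Coefficients of the second fundamental form: L = 0, M = -2/sqrt(u^2 + 4), N = 0.
Assemble K = (LN − M²)/(EG − F²) = -4/(u^2 + 4)^2. At (u, v) = (3/2, 5*pi/6): K = -64/625.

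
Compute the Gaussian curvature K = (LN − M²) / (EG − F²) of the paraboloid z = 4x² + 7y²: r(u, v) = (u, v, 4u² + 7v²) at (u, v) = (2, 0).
K = 112/66049

Coefficients of the first fundamental form: E = 64*u^2 + 1, F = 112*u*v, G = 196*v^2 + 1.
Coefficients of the second fundamental form: L = 8/sqrt(64*u^2 + 196*v^2 + 1), M = 0, N = 14/sqrt(64*u^2 + 196*v^2 + 1).
Assemble K = (LN − M²)/(EG − F²) = 112/(4096*u^4 + 25088*u^2*v^2 + 128*u^2 + 38416*v^4 + 392*v^2 + 1). At (u, v) = (2, 0): K = 112/66049.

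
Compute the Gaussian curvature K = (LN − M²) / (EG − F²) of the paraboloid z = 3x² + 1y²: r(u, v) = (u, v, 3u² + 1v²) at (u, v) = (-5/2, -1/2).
K = 12/51529

Coefficients of the first fundamental form: E = 36*u^2 + 1, F = 12*u*v, G = 4*v^2 + 1.
Coefficients of the second fundamental form: L = 6/sqrt(36*u^2 + 4*v^2 + 1), M = 0, N = 2/sqrt(36*u^2 + 4*v^2 + 1).
Assemble K = (LN − M²)/(EG − F²) = 12/(1296*u^4 + 288*u^2*v^2 + 72*u^2 + 16*v^4 + 8*v^2 + 1). At (u, v) = (-5/2, -1/2): K = 12/51529.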